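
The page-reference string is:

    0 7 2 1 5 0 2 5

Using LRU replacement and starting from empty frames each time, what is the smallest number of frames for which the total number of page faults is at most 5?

5

f=1: 8 faults
f=2: 8 faults
f=3: 7 faults
f=4: 6 faults
f=5: 5 faults
Smallest f with faults ≤ 5 is 5.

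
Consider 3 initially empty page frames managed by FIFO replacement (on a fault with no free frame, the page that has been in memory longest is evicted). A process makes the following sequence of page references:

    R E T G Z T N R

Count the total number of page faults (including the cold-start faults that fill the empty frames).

7

R → miss, frames [R]
E → miss, frames [R, E]
T → miss, frames [R, E, T]
G → miss, evict R, frames [E, T, G]
Z → miss, evict E, frames [T, G, Z]
T → hit
N → miss, evict T, frames [G, Z, N]
R → miss, evict G, frames [Z, N, R]
Page faults: 7.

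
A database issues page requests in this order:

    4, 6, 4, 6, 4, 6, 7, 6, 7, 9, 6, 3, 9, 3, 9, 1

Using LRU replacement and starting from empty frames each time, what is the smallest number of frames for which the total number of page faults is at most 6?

3

f=1: 16 faults
f=2: 8 faults
f=3: 6 faults
f=4: 6 faults
f=5: 6 faults
f=6: 6 faults
Smallest f with faults ≤ 6 is 3.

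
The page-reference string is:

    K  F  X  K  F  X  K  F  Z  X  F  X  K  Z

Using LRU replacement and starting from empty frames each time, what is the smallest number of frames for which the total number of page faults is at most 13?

2

f=1: 14 faults
f=2: 13 faults
f=3: 7 faults
f=4: 4 faults
Smallest f with faults ≤ 13 is 2.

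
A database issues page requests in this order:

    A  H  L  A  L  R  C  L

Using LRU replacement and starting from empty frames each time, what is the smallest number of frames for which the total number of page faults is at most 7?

2

f=1: 8 faults
f=2: 7 faults
f=3: 5 faults
f=4: 5 faults
f=5: 5 faults
Smallest f with faults ≤ 7 is 2.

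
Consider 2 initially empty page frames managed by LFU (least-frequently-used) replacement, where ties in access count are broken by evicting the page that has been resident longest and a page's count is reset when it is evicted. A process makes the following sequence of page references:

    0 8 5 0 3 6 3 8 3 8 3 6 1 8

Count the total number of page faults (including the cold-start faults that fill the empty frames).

0: fault, frames [0]
8: fault, frames [0, 8]
5: fault, evict 0, frames [8, 5]
0: fault, evict 8, frames [5, 0]
3: fault, evict 5, frames [0, 3]
6: fault, evict 0, frames [3, 6]
3: hit
8: fault, evict 6, frames [3, 8]
3: hit
8: hit
3: hit
6: fault, evict 8, frames [3, 6]
1: fault, evict 6, frames [3, 1]
8: fault, evict 1, frames [3, 8]
Page faults: 10.

10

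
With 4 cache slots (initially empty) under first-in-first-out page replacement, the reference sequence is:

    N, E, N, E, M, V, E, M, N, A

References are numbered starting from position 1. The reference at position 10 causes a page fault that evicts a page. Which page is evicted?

pos 1: N: miss, frames [N]
pos 2: E: miss, frames [N, E]
pos 3: N: hit
pos 4: E: hit
pos 5: M: miss, frames [N, E, M]
pos 6: V: miss, frames [N, E, M, V]
pos 7: E: hit
pos 8: M: hit
pos 9: N: hit
pos 10: A: miss, evict N, frames [E, M, V, A]
At position 10, page N is evicted.

N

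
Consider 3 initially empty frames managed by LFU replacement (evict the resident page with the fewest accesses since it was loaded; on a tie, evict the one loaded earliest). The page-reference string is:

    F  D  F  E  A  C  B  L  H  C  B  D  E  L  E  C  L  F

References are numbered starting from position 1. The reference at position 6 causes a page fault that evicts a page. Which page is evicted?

E

pos 1: F -> miss, frames [F]
pos 2: D -> miss, frames [F, D]
pos 3: F -> hit
pos 4: E -> miss, frames [F, D, E]
pos 5: A -> miss, evict D, frames [F, E, A]
pos 6: C -> miss, evict E, frames [F, A, C]
At position 6, page E is evicted.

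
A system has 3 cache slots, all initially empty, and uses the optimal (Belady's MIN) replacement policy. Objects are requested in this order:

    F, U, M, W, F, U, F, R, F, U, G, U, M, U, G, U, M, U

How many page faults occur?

7

F: fault, frames [F]
U: fault, frames [F, U]
M: fault, frames [F, U, M]
W: fault, evict M, frames [F, U, W]
F: hit
U: hit
F: hit
R: fault, evict W, frames [F, U, R]
F: hit
U: hit
G: fault, evict R, frames [F, U, G]
U: hit
M: fault, evict F, frames [U, G, M]
U: hit
G: hit
U: hit
M: hit
U: hit
Page faults: 7.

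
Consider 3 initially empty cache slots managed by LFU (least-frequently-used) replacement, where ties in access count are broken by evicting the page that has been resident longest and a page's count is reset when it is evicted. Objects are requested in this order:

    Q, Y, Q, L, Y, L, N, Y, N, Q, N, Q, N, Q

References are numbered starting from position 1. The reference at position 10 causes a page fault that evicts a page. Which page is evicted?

pos 1: Q: fault, frames {Q}
pos 2: Y: fault, frames {Q,Y}
pos 3: Q: hit
pos 4: L: fault, frames {Q,Y,L}
pos 5: Y: hit
pos 6: L: hit
pos 7: N: fault, evict Q, frames {Y,L,N}
pos 8: Y: hit
pos 9: N: hit
pos 10: Q: fault, evict L, frames {Y,N,Q}
At position 10, page L is evicted.

L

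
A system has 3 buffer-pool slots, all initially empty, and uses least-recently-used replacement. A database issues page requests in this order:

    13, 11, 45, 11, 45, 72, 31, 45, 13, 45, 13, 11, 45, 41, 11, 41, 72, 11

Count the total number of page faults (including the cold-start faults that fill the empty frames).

13: fault, frames [13]
11: fault, frames [13, 11]
45: fault, frames [13, 11, 45]
11: hit
45: hit
72: fault, evict 13, frames [11, 45, 72]
31: fault, evict 11, frames [45, 72, 31]
45: hit
13: fault, evict 72, frames [31, 45, 13]
45: hit
13: hit
11: fault, evict 31, frames [45, 13, 11]
45: hit
41: fault, evict 13, frames [11, 45, 41]
11: hit
41: hit
72: fault, evict 45, frames [11, 41, 72]
11: hit
Page faults: 9.

9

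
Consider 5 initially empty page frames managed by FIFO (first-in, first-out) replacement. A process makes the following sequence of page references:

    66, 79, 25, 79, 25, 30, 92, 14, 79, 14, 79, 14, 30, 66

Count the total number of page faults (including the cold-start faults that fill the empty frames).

7

66 → miss, frames {66}
79 → miss, frames {66,79}
25 → miss, frames {66,79,25}
79 → hit
25 → hit
30 → miss, frames {66,79,25,30}
92 → miss, frames {66,79,25,30,92}
14 → miss, evict 66, frames {79,25,30,92,14}
79 → hit
14 → hit
79 → hit
14 → hit
30 → hit
66 → miss, evict 79, frames {25,30,92,14,66}
Page faults: 7.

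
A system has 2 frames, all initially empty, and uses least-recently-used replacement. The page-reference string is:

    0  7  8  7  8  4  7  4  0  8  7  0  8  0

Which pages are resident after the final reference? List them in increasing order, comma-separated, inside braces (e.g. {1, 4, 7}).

0 -> miss, frames (0)
7 -> miss, frames (0 7)
8 -> miss, evict 0, frames (7 8)
7 -> hit
8 -> hit
4 -> miss, evict 7, frames (8 4)
7 -> miss, evict 8, frames (4 7)
4 -> hit
0 -> miss, evict 7, frames (4 0)
8 -> miss, evict 4, frames (0 8)
7 -> miss, evict 0, frames (8 7)
0 -> miss, evict 8, frames (7 0)
8 -> miss, evict 7, frames (0 8)
0 -> hit

{0, 8}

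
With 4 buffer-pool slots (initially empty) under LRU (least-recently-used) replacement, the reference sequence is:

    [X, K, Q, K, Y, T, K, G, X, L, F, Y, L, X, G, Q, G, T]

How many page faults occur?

13

X → miss, frames {X}
K → miss, frames {X,K}
Q → miss, frames {X,K,Q}
K → hit
Y → miss, frames {X,Q,K,Y}
T → miss, evict X, frames {Q,K,Y,T}
K → hit
G → miss, evict Q, frames {Y,T,K,G}
X → miss, evict Y, frames {T,K,G,X}
L → miss, evict T, frames {K,G,X,L}
F → miss, evict K, frames {G,X,L,F}
Y → miss, evict G, frames {X,L,F,Y}
L → hit
X → hit
G → miss, evict F, frames {Y,L,X,G}
Q → miss, evict Y, frames {L,X,G,Q}
G → hit
T → miss, evict L, frames {X,Q,G,T}
Page faults: 13.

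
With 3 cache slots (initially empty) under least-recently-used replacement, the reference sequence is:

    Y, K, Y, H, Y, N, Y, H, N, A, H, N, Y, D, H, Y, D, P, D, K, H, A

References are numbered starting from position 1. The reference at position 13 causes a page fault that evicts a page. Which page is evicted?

pos 1: Y -> miss, frames {Y}
pos 2: K -> miss, frames {Y,K}
pos 3: Y -> hit
pos 4: H -> miss, frames {K,Y,H}
pos 5: Y -> hit
pos 6: N -> miss, evict K, frames {H,Y,N}
pos 7: Y -> hit
pos 8: H -> hit
pos 9: N -> hit
pos 10: A -> miss, evict Y, frames {H,N,A}
pos 11: H -> hit
pos 12: N -> hit
pos 13: Y -> miss, evict A, frames {H,N,Y}
At position 13, page A is evicted.

A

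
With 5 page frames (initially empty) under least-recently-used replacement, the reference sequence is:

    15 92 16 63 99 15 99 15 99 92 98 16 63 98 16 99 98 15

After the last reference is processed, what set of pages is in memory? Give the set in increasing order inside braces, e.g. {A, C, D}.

15 → miss, frames [15]
92 → miss, frames [15, 92]
16 → miss, frames [15, 92, 16]
63 → miss, frames [15, 92, 16, 63]
99 → miss, frames [15, 92, 16, 63, 99]
15 → hit
99 → hit
15 → hit
99 → hit
92 → hit
98 → miss, evict 16, frames [63, 15, 99, 92, 98]
16 → miss, evict 63, frames [15, 99, 92, 98, 16]
63 → miss, evict 15, frames [99, 92, 98, 16, 63]
98 → hit
16 → hit
99 → hit
98 → hit
15 → miss, evict 92, frames [63, 16, 99, 98, 15]

{15, 16, 63, 98, 99}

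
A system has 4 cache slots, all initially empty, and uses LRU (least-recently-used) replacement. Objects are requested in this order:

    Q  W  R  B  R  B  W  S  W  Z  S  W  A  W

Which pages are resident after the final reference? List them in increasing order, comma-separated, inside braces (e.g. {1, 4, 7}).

{A, S, W, Z}

Q: fault, frames {Q}
W: fault, frames {Q,W}
R: fault, frames {Q,W,R}
B: fault, frames {Q,W,R,B}
R: hit
B: hit
W: hit
S: fault, evict Q, frames {R,B,W,S}
W: hit
Z: fault, evict R, frames {B,S,W,Z}
S: hit
W: hit
A: fault, evict B, frames {Z,S,W,A}
W: hit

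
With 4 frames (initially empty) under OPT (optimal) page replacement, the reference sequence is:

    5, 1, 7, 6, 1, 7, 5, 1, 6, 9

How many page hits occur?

5

5 -> fault, frames (5)
1 -> fault, frames (5 1)
7 -> fault, frames (5 1 7)
6 -> fault, frames (5 1 7 6)
1 -> hit
7 -> hit
5 -> hit
1 -> hit
6 -> hit
9 -> fault, evict 6, frames (5 1 7 9)
Hits: 5.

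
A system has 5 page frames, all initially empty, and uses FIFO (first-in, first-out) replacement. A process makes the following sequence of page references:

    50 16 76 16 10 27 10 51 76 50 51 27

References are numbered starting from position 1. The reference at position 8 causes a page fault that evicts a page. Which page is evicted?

50

pos 1: 50 → miss, frames {50}
pos 2: 16 → miss, frames {50,16}
pos 3: 76 → miss, frames {50,16,76}
pos 4: 16 → hit
pos 5: 10 → miss, frames {50,16,76,10}
pos 6: 27 → miss, frames {50,16,76,10,27}
pos 7: 10 → hit
pos 8: 51 → miss, evict 50, frames {16,76,10,27,51}
At position 8, page 50 is evicted.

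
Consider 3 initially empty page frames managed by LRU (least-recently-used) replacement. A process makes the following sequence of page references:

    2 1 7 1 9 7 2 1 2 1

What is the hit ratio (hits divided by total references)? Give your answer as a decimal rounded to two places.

0.40

2 → fault, frames {2}
1 → fault, frames {2,1}
7 → fault, frames {2,1,7}
1 → hit
9 → fault, evict 2, frames {7,1,9}
7 → hit
2 → fault, evict 1, frames {9,7,2}
1 → fault, evict 9, frames {7,2,1}
2 → hit
1 → hit
Hits: 4 of 10 references → 4/10 = 0.4000.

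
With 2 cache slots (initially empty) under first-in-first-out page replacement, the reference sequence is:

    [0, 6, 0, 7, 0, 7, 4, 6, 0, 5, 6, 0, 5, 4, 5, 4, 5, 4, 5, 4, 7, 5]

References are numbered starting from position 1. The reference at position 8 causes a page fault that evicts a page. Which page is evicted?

0

pos 1: 0: miss, frames [0]
pos 2: 6: miss, frames [0, 6]
pos 3: 0: hit
pos 4: 7: miss, evict 0, frames [6, 7]
pos 5: 0: miss, evict 6, frames [7, 0]
pos 6: 7: hit
pos 7: 4: miss, evict 7, frames [0, 4]
pos 8: 6: miss, evict 0, frames [4, 6]
At position 8, page 0 is evicted.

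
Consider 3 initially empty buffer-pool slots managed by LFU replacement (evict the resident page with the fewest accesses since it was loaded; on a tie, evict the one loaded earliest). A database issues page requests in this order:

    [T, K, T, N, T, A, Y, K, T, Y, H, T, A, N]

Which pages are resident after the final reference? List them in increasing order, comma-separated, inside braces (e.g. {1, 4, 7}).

{N, T, Y}

T: miss, frames (T)
K: miss, frames (T K)
T: hit
N: miss, frames (T K N)
T: hit
A: miss, evict K, frames (T N A)
Y: miss, evict N, frames (T A Y)
K: miss, evict A, frames (T Y K)
T: hit
Y: hit
H: miss, evict K, frames (T Y H)
T: hit
A: miss, evict H, frames (T Y A)
N: miss, evict A, frames (T Y N)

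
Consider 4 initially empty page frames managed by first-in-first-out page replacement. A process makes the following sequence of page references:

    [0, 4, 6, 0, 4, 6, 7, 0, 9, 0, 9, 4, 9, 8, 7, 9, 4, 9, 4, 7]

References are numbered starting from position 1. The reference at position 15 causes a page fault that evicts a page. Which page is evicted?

9

pos 1: 0 → fault, frames [0]
pos 2: 4 → fault, frames [0, 4]
pos 3: 6 → fault, frames [0, 4, 6]
pos 4: 0 → hit
pos 5: 4 → hit
pos 6: 6 → hit
pos 7: 7 → fault, frames [0, 4, 6, 7]
pos 8: 0 → hit
pos 9: 9 → fault, evict 0, frames [4, 6, 7, 9]
pos 10: 0 → fault, evict 4, frames [6, 7, 9, 0]
pos 11: 9 → hit
pos 12: 4 → fault, evict 6, frames [7, 9, 0, 4]
pos 13: 9 → hit
pos 14: 8 → fault, evict 7, frames [9, 0, 4, 8]
pos 15: 7 → fault, evict 9, frames [0, 4, 8, 7]
At position 15, page 9 is evicted.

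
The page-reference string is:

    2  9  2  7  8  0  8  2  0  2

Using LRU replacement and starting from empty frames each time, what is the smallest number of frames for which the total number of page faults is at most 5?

4

f=1: 10 faults
f=2: 7 faults
f=3: 6 faults
f=4: 5 faults
f=5: 5 faults
Smallest f with faults ≤ 5 is 4.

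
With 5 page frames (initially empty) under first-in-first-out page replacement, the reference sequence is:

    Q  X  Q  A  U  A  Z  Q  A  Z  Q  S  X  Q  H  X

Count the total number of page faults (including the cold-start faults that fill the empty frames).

9

Q: fault, frames (Q)
X: fault, frames (Q X)
Q: hit
A: fault, frames (Q X A)
U: fault, frames (Q X A U)
A: hit
Z: fault, frames (Q X A U Z)
Q: hit
A: hit
Z: hit
Q: hit
S: fault, evict Q, frames (X A U Z S)
X: hit
Q: fault, evict X, frames (A U Z S Q)
H: fault, evict A, frames (U Z S Q H)
X: fault, evict U, frames (Z S Q H X)
Page faults: 9.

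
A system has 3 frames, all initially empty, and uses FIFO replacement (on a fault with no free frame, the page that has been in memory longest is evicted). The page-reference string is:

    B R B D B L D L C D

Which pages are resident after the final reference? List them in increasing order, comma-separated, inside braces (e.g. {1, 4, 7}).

B: fault, frames [B]
R: fault, frames [B, R]
B: hit
D: fault, frames [B, R, D]
B: hit
L: fault, evict B, frames [R, D, L]
D: hit
L: hit
C: fault, evict R, frames [D, L, C]
D: hit

{C, D, L}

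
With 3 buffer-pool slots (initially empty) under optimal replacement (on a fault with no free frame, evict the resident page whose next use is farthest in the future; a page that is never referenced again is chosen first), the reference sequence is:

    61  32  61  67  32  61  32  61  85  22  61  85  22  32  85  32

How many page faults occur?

6

61: fault, frames [61]
32: fault, frames [61, 32]
61: hit
67: fault, frames [61, 32, 67]
32: hit
61: hit
32: hit
61: hit
85: fault, evict 67, frames [61, 32, 85]
22: fault, evict 32, frames [61, 85, 22]
61: hit
85: hit
22: hit
32: fault, evict 22, frames [61, 85, 32]
85: hit
32: hit
Page faults: 6.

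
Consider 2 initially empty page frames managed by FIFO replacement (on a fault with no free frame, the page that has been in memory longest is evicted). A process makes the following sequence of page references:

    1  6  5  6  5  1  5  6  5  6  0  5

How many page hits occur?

1: fault, frames {1}
6: fault, frames {1,6}
5: fault, evict 1, frames {6,5}
6: hit
5: hit
1: fault, evict 6, frames {5,1}
5: hit
6: fault, evict 5, frames {1,6}
5: fault, evict 1, frames {6,5}
6: hit
0: fault, evict 6, frames {5,0}
5: hit
Hits: 5.

5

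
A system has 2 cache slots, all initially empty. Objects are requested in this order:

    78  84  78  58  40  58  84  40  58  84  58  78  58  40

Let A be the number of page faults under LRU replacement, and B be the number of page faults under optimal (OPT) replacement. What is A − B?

Under LRU: F F . F F . F F F F . F . F → 10 faults.
Under OPT: F F . F F . F . F . . F . F → 8 faults.
A − B = 10 − 8 = 2.

2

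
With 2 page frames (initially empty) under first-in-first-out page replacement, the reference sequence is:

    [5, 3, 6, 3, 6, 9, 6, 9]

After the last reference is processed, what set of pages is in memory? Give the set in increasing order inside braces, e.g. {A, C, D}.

{6, 9}

5: fault, frames {5}
3: fault, frames {5,3}
6: fault, evict 5, frames {3,6}
3: hit
6: hit
9: fault, evict 3, frames {6,9}
6: hit
9: hit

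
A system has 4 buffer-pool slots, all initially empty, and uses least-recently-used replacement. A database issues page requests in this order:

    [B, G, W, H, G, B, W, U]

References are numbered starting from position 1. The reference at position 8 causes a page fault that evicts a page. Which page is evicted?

H

pos 1: B → fault, frames (B)
pos 2: G → fault, frames (B G)
pos 3: W → fault, frames (B G W)
pos 4: H → fault, frames (B G W H)
pos 5: G → hit
pos 6: B → hit
pos 7: W → hit
pos 8: U → fault, evict H, frames (G B W U)
At position 8, page H is evicted.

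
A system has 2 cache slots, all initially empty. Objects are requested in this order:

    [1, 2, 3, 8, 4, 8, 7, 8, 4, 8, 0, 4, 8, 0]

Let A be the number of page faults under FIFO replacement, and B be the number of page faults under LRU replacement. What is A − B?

Under FIFO: F F F F F . F F F . F . F . → 10 faults.
Under LRU: F F F F F . F . F . F F F F → 11 faults.
A − B = 10 − 11 = -1.

-1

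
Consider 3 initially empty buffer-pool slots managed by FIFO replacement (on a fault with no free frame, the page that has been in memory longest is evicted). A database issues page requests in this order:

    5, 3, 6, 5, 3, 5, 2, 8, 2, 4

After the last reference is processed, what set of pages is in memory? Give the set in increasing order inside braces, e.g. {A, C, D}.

5 -> fault, frames [5]
3 -> fault, frames [5, 3]
6 -> fault, frames [5, 3, 6]
5 -> hit
3 -> hit
5 -> hit
2 -> fault, evict 5, frames [3, 6, 2]
8 -> fault, evict 3, frames [6, 2, 8]
2 -> hit
4 -> fault, evict 6, frames [2, 8, 4]

{2, 4, 8}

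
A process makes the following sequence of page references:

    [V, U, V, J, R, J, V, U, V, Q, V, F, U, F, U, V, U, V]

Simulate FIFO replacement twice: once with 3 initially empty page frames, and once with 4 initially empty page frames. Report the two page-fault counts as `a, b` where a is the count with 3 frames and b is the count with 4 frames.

10, 8

3 frames: F F . F F . F F . F . F . . . F F . → 10 faults.
4 frames: F F . F F . . . . F F F F . . . . . → 8 faults.
8 < 10: adding a frame reduced faults, as is typical.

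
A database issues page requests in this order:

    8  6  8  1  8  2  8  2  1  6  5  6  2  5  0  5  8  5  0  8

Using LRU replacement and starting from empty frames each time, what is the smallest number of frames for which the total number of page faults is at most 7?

f=1: 20 faults
f=2: 13 faults
f=3: 9 faults
f=4: 7 faults
f=5: 7 faults
f=6: 6 faults
Smallest f with faults ≤ 7 is 4.

4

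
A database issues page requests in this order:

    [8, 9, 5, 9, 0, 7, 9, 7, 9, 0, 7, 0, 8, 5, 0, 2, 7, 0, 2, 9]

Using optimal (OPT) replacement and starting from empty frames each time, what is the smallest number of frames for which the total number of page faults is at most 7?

4

f=1: 20 faults
f=2: 12 faults
f=3: 9 faults
f=4: 7 faults
f=5: 6 faults
f=6: 6 faults
Smallest f with faults ≤ 7 is 4.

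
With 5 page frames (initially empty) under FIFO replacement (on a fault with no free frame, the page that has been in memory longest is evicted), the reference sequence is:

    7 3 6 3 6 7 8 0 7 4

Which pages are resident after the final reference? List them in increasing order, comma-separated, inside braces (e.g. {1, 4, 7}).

{0, 3, 4, 6, 8}

7 -> fault, frames {7}
3 -> fault, frames {7,3}
6 -> fault, frames {7,3,6}
3 -> hit
6 -> hit
7 -> hit
8 -> fault, frames {7,3,6,8}
0 -> fault, frames {7,3,6,8,0}
7 -> hit
4 -> fault, evict 7, frames {3,6,8,0,4}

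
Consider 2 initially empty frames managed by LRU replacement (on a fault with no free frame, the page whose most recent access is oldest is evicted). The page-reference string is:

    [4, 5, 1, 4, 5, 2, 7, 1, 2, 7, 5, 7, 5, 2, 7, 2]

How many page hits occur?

3

4 → miss, frames {4}
5 → miss, frames {4,5}
1 → miss, evict 4, frames {5,1}
4 → miss, evict 5, frames {1,4}
5 → miss, evict 1, frames {4,5}
2 → miss, evict 4, frames {5,2}
7 → miss, evict 5, frames {2,7}
1 → miss, evict 2, frames {7,1}
2 → miss, evict 7, frames {1,2}
7 → miss, evict 1, frames {2,7}
5 → miss, evict 2, frames {7,5}
7 → hit
5 → hit
2 → miss, evict 7, frames {5,2}
7 → miss, evict 5, frames {2,7}
2 → hit
Hits: 3.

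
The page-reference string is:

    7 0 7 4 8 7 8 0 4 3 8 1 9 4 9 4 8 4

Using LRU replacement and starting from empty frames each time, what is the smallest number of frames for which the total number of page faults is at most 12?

f=1: 18 faults
f=2: 13 faults
f=3: 12 faults
f=4: 8 faults
f=5: 7 faults
f=6: 7 faults
f=7: 7 faults
Smallest f with faults ≤ 12 is 3.

3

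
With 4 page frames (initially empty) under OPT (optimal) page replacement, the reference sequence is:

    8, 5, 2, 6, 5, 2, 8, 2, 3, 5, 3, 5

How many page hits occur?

7

8 → miss, frames (8)
5 → miss, frames (8 5)
2 → miss, frames (8 5 2)
6 → miss, frames (8 5 2 6)
5 → hit
2 → hit
8 → hit
2 → hit
3 → miss, evict 6, frames (8 5 2 3)
5 → hit
3 → hit
5 → hit
Hits: 7.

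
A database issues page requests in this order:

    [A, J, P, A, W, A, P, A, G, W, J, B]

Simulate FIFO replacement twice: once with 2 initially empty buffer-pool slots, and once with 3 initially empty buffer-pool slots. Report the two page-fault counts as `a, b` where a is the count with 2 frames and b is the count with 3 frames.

11, 8

2 frames: F F F F F . F F F F F F → 11 faults.
3 frames: F F F . F F . . F . F F → 8 faults.
8 < 11: adding a frame reduced faults, as is typical.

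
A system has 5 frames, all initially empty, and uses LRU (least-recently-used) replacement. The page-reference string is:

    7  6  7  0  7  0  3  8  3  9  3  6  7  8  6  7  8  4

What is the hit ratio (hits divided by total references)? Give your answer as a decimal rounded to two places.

0.50

7: fault, frames {7}
6: fault, frames {7,6}
7: hit
0: fault, frames {6,7,0}
7: hit
0: hit
3: fault, frames {6,7,0,3}
8: fault, frames {6,7,0,3,8}
3: hit
9: fault, evict 6, frames {7,0,8,3,9}
3: hit
6: fault, evict 7, frames {0,8,9,3,6}
7: fault, evict 0, frames {8,9,3,6,7}
8: hit
6: hit
7: hit
8: hit
4: fault, evict 9, frames {3,6,7,8,4}
Hits: 9 of 18 references → 9/18 = 0.5000.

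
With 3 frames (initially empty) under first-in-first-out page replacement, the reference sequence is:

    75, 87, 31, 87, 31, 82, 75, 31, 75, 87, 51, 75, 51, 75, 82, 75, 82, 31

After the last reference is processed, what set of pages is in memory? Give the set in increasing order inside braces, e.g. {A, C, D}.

75 -> miss, frames {75}
87 -> miss, frames {75,87}
31 -> miss, frames {75,87,31}
87 -> hit
31 -> hit
82 -> miss, evict 75, frames {87,31,82}
75 -> miss, evict 87, frames {31,82,75}
31 -> hit
75 -> hit
87 -> miss, evict 31, frames {82,75,87}
51 -> miss, evict 82, frames {75,87,51}
75 -> hit
51 -> hit
75 -> hit
82 -> miss, evict 75, frames {87,51,82}
75 -> miss, evict 87, frames {51,82,75}
82 -> hit
31 -> miss, evict 51, frames {82,75,31}

{31, 75, 82}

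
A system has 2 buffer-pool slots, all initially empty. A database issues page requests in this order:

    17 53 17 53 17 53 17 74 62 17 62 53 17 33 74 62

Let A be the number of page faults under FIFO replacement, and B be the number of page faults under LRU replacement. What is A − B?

Under FIFO: F F . . . . . F F F . F . F F F → 9 faults.
Under LRU: F F . . . . . F F F . F F F F F → 10 faults.
A − B = 9 − 10 = -1.

-1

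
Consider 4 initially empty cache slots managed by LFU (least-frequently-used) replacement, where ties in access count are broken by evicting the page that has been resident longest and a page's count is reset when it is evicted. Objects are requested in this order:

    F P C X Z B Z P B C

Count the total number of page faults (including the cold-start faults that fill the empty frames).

8

F: fault, frames (F)
P: fault, frames (F P)
C: fault, frames (F P C)
X: fault, frames (F P C X)
Z: fault, evict F, frames (P C X Z)
B: fault, evict P, frames (C X Z B)
Z: hit
P: fault, evict C, frames (X Z B P)
B: hit
C: fault, evict X, frames (Z B P C)
Page faults: 8.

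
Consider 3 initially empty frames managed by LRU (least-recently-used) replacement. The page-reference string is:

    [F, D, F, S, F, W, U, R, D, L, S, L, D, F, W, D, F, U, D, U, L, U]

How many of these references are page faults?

F → fault, frames (F)
D → fault, frames (F D)
F → hit
S → fault, frames (D F S)
F → hit
W → fault, evict D, frames (S F W)
U → fault, evict S, frames (F W U)
R → fault, evict F, frames (W U R)
D → fault, evict W, frames (U R D)
L → fault, evict U, frames (R D L)
S → fault, evict R, frames (D L S)
L → hit
D → hit
F → fault, evict S, frames (L D F)
W → fault, evict L, frames (D F W)
D → hit
F → hit
U → fault, evict W, frames (D F U)
D → hit
U → hit
L → fault, evict F, frames (D U L)
U → hit
Page faults: 13.

13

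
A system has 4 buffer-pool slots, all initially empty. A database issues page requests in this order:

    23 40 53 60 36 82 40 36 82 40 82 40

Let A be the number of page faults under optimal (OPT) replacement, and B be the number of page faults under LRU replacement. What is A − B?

Under OPT: F F F F F F . . . . . . → 6 faults.
Under LRU: F F F F F F F . . . . . → 7 faults.
A − B = 6 − 7 = -1.

-1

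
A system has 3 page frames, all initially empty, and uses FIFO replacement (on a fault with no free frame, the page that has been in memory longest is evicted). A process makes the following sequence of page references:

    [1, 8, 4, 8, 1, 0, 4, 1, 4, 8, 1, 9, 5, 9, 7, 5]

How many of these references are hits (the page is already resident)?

1: miss, frames [1]
8: miss, frames [1, 8]
4: miss, frames [1, 8, 4]
8: hit
1: hit
0: miss, evict 1, frames [8, 4, 0]
4: hit
1: miss, evict 8, frames [4, 0, 1]
4: hit
8: miss, evict 4, frames [0, 1, 8]
1: hit
9: miss, evict 0, frames [1, 8, 9]
5: miss, evict 1, frames [8, 9, 5]
9: hit
7: miss, evict 8, frames [9, 5, 7]
5: hit
Hits: 7.

7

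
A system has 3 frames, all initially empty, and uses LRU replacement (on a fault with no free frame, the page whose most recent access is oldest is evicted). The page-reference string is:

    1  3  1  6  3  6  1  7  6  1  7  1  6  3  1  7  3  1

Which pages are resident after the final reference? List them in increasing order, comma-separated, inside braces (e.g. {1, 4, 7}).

{1, 3, 7}

1 -> fault, frames (1)
3 -> fault, frames (1 3)
1 -> hit
6 -> fault, frames (3 1 6)
3 -> hit
6 -> hit
1 -> hit
7 -> fault, evict 3, frames (6 1 7)
6 -> hit
1 -> hit
7 -> hit
1 -> hit
6 -> hit
3 -> fault, evict 7, frames (1 6 3)
1 -> hit
7 -> fault, evict 6, frames (3 1 7)
3 -> hit
1 -> hit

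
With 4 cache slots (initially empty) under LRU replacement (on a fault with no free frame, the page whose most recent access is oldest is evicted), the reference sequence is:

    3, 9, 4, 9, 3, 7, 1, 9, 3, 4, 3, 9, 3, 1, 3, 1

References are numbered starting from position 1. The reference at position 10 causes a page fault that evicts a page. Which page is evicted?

7

pos 1: 3 → fault, frames [3]
pos 2: 9 → fault, frames [3, 9]
pos 3: 4 → fault, frames [3, 9, 4]
pos 4: 9 → hit
pos 5: 3 → hit
pos 6: 7 → fault, frames [4, 9, 3, 7]
pos 7: 1 → fault, evict 4, frames [9, 3, 7, 1]
pos 8: 9 → hit
pos 9: 3 → hit
pos 10: 4 → fault, evict 7, frames [1, 9, 3, 4]
At position 10, page 7 is evicted.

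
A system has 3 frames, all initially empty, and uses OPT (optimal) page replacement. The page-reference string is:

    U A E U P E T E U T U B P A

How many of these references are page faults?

U → miss, frames [U]
A → miss, frames [U, A]
E → miss, frames [U, A, E]
U → hit
P → miss, evict A, frames [U, E, P]
E → hit
T → miss, evict P, frames [U, E, T]
E → hit
U → hit
T → hit
U → hit
B → miss, evict T, frames [U, E, B]
P → miss, evict B, frames [U, E, P]
A → miss, evict P, frames [U, E, A]
Page faults: 8.

8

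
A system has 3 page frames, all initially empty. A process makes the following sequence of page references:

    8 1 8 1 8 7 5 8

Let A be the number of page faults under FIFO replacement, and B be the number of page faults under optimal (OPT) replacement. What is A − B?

1

Under FIFO: F F . . . F F F → 5 faults.
Under OPT: F F . . . F F . → 4 faults.
A − B = 5 − 4 = 1.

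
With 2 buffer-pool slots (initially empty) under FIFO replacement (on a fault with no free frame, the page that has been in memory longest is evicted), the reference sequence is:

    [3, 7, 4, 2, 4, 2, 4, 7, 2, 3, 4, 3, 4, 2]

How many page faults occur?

8

3 → miss, frames [3]
7 → miss, frames [3, 7]
4 → miss, evict 3, frames [7, 4]
2 → miss, evict 7, frames [4, 2]
4 → hit
2 → hit
4 → hit
7 → miss, evict 4, frames [2, 7]
2 → hit
3 → miss, evict 2, frames [7, 3]
4 → miss, evict 7, frames [3, 4]
3 → hit
4 → hit
2 → miss, evict 3, frames [4, 2]
Page faults: 8.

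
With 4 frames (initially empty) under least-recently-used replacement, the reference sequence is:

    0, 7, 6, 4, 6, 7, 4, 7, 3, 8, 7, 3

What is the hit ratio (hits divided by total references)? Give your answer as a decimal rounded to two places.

0: miss, frames [0]
7: miss, frames [0, 7]
6: miss, frames [0, 7, 6]
4: miss, frames [0, 7, 6, 4]
6: hit
7: hit
4: hit
7: hit
3: miss, evict 0, frames [6, 4, 7, 3]
8: miss, evict 6, frames [4, 7, 3, 8]
7: hit
3: hit
Hits: 6 of 12 references → 6/12 = 0.5000.

0.50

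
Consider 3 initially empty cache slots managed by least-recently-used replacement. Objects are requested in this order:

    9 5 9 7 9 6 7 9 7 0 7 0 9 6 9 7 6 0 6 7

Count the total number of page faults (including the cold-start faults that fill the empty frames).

8

9: miss, frames {9}
5: miss, frames {9,5}
9: hit
7: miss, frames {5,9,7}
9: hit
6: miss, evict 5, frames {7,9,6}
7: hit
9: hit
7: hit
0: miss, evict 6, frames {9,7,0}
7: hit
0: hit
9: hit
6: miss, evict 7, frames {0,9,6}
9: hit
7: miss, evict 0, frames {6,9,7}
6: hit
0: miss, evict 9, frames {7,6,0}
6: hit
7: hit
Page faults: 8.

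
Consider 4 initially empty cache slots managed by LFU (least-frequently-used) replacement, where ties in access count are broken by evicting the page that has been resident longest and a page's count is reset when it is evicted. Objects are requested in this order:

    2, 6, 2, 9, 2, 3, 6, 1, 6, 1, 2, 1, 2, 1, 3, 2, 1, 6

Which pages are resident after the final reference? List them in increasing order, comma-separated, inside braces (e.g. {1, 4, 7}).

2 -> miss, frames [2]
6 -> miss, frames [2, 6]
2 -> hit
9 -> miss, frames [2, 6, 9]
2 -> hit
3 -> miss, frames [2, 6, 9, 3]
6 -> hit
1 -> miss, evict 9, frames [2, 6, 3, 1]
6 -> hit
1 -> hit
2 -> hit
1 -> hit
2 -> hit
1 -> hit
3 -> hit
2 -> hit
1 -> hit
6 -> hit

{1, 2, 3, 6}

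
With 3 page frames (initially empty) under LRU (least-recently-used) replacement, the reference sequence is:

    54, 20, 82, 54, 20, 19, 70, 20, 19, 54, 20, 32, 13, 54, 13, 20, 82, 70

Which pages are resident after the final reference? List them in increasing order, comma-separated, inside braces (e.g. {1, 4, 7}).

{20, 70, 82}

54 → fault, frames {54}
20 → fault, frames {54,20}
82 → fault, frames {54,20,82}
54 → hit
20 → hit
19 → fault, evict 82, frames {54,20,19}
70 → fault, evict 54, frames {20,19,70}
20 → hit
19 → hit
54 → fault, evict 70, frames {20,19,54}
20 → hit
32 → fault, evict 19, frames {54,20,32}
13 → fault, evict 54, frames {20,32,13}
54 → fault, evict 20, frames {32,13,54}
13 → hit
20 → fault, evict 32, frames {54,13,20}
82 → fault, evict 54, frames {13,20,82}
70 → fault, evict 13, frames {20,82,70}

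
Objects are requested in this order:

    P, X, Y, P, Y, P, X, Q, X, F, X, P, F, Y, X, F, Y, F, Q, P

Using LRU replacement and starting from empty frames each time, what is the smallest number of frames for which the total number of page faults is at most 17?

2

f=1: 20 faults
f=2: 15 faults
f=3: 10 faults
f=4: 8 faults
f=5: 5 faults
Smallest f with faults ≤ 17 is 2.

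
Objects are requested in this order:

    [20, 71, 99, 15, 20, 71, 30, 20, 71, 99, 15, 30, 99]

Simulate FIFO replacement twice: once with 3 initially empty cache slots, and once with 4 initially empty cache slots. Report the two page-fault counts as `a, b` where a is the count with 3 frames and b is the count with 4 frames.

9, 10

3 frames: F F F F F F F . . F F . . → 9 faults.
4 frames: F F F F . . F F F F F F . → 10 faults.
10 > 9: adding a frame increased faults — Belady's anomaly.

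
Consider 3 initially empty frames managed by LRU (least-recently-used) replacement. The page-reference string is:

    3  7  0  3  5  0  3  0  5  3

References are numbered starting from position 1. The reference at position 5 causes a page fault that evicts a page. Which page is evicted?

pos 1: 3 -> fault, frames [3]
pos 2: 7 -> fault, frames [3, 7]
pos 3: 0 -> fault, frames [3, 7, 0]
pos 4: 3 -> hit
pos 5: 5 -> fault, evict 7, frames [0, 3, 5]
At position 5, page 7 is evicted.

7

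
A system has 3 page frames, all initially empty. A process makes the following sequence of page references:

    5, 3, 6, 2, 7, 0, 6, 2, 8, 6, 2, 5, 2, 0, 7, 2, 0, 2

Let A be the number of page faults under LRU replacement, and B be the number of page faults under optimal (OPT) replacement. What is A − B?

2

Under LRU: F F F F F F F F F . . F . F F . . . → 12 faults.
Under OPT: F F F F F F . . F . . F . F F . . . → 10 faults.
A − B = 12 − 10 = 2.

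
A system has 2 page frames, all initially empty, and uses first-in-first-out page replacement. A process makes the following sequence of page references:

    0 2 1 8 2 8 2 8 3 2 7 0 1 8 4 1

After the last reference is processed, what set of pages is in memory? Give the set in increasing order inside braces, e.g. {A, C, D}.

{1, 4}

0: fault, frames [0]
2: fault, frames [0, 2]
1: fault, evict 0, frames [2, 1]
8: fault, evict 2, frames [1, 8]
2: fault, evict 1, frames [8, 2]
8: hit
2: hit
8: hit
3: fault, evict 8, frames [2, 3]
2: hit
7: fault, evict 2, frames [3, 7]
0: fault, evict 3, frames [7, 0]
1: fault, evict 7, frames [0, 1]
8: fault, evict 0, frames [1, 8]
4: fault, evict 1, frames [8, 4]
1: fault, evict 8, frames [4, 1]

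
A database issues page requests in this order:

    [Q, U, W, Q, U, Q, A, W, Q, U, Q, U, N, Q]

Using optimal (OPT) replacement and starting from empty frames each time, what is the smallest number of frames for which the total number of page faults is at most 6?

f=1: 14 faults
f=2: 8 faults
f=3: 6 faults
f=4: 5 faults
f=5: 5 faults
Smallest f with faults ≤ 6 is 3.

3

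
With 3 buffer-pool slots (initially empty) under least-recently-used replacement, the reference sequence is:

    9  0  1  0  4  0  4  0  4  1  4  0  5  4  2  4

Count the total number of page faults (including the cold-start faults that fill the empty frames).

9 -> miss, frames {9}
0 -> miss, frames {9,0}
1 -> miss, frames {9,0,1}
0 -> hit
4 -> miss, evict 9, frames {1,0,4}
0 -> hit
4 -> hit
0 -> hit
4 -> hit
1 -> hit
4 -> hit
0 -> hit
5 -> miss, evict 1, frames {4,0,5}
4 -> hit
2 -> miss, evict 0, frames {5,4,2}
4 -> hit
Page faults: 6.

6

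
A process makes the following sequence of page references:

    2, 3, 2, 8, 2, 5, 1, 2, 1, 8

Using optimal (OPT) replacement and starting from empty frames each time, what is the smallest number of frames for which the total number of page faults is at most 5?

3

f=1: 10 faults
f=2: 6 faults
f=3: 5 faults
f=4: 5 faults
f=5: 5 faults
Smallest f with faults ≤ 5 is 3.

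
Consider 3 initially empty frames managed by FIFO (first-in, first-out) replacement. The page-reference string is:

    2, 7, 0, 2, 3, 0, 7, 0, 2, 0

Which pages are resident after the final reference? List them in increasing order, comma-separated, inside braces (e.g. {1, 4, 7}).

{0, 2, 3}

2 -> fault, frames (2)
7 -> fault, frames (2 7)
0 -> fault, frames (2 7 0)
2 -> hit
3 -> fault, evict 2, frames (7 0 3)
0 -> hit
7 -> hit
0 -> hit
2 -> fault, evict 7, frames (0 3 2)
0 -> hit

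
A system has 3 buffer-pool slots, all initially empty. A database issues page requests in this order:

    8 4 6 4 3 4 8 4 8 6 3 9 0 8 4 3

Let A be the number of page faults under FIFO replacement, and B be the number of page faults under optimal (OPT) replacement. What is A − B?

Under FIFO: F F F . F . F F . F F F F F F F → 13 faults.
Under OPT: F F F . F . . . . F . F F . F . → 8 faults.
A − B = 13 − 8 = 5.

5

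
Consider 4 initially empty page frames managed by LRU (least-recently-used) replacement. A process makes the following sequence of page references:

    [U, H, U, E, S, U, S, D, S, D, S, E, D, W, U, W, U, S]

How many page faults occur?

8

U: fault, frames {U}
H: fault, frames {U,H}
U: hit
E: fault, frames {H,U,E}
S: fault, frames {H,U,E,S}
U: hit
S: hit
D: fault, evict H, frames {E,U,S,D}
S: hit
D: hit
S: hit
E: hit
D: hit
W: fault, evict U, frames {S,E,D,W}
U: fault, evict S, frames {E,D,W,U}
W: hit
U: hit
S: fault, evict E, frames {D,W,U,S}
Page faults: 8.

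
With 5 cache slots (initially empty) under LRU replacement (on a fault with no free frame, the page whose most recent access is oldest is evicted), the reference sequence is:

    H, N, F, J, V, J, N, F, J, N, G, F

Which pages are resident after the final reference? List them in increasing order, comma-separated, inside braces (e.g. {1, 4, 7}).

H: miss, frames {H}
N: miss, frames {H,N}
F: miss, frames {H,N,F}
J: miss, frames {H,N,F,J}
V: miss, frames {H,N,F,J,V}
J: hit
N: hit
F: hit
J: hit
N: hit
G: miss, evict H, frames {V,F,J,N,G}
F: hit

{F, G, J, N, V}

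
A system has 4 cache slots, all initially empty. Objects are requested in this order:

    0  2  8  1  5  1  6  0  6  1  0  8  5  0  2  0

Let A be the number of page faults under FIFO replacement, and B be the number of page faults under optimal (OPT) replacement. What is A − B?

Under FIFO: F F F F F . F F . . . F . . F . → 9 faults.
Under OPT: F F F F F . F . . . . . F . F . → 8 faults.
A − B = 9 − 8 = 1.

1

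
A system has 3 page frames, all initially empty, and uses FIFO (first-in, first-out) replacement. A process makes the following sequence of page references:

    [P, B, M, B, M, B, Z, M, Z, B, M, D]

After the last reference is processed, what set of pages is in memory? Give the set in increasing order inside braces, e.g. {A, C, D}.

P → miss, frames {P}
B → miss, frames {P,B}
M → miss, frames {P,B,M}
B → hit
M → hit
B → hit
Z → miss, evict P, frames {B,M,Z}
M → hit
Z → hit
B → hit
M → hit
D → miss, evict B, frames {M,Z,D}

{D, M, Z}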